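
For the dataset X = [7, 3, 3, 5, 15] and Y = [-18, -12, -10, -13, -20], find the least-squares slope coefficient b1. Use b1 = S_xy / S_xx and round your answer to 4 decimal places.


Calculate xbar = 6.6000, ybar = -14.6000.
S_xx = 99.2000, S_xy = -75.2000.
Using b1 = S_xy / S_xx = -75.2000 / 99.2000, we get b1 = -0.7581.

-0.7581


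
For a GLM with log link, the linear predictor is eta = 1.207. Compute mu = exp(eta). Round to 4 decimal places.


mu = exp(eta) = exp(1.207).
= 3.3434.

3.3434


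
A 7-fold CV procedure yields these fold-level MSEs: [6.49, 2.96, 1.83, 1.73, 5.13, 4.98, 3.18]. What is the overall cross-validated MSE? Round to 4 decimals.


Sum of fold MSEs = 26.3000.
Average = 26.3000 / 7 = 3.7571.

3.7571


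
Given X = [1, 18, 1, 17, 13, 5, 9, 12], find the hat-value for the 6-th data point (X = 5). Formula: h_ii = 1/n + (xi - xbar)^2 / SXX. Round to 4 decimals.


Compute xbar = 9.5000 with n = 8 observations.
SXX = 312.0000.
Leverage = 1/8 + (5 - 9.5000)^2/312.0000 = 0.1899.

0.1899


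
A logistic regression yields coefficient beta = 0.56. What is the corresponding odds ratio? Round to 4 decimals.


Odds ratio = exp(beta) = exp(0.56).
= 1.7507.

1.7507


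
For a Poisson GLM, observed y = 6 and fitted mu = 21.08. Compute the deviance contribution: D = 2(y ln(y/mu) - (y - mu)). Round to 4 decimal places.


First: ln(6/21.08) = -1.256565.
Then: 6 * -1.256565 = -7.539390.
y - mu = 6 - 21.08 = -15.08.
D = 2(-7.539390 - -15.08) = 15.081220, which rounds to 15.0812.

15.0812


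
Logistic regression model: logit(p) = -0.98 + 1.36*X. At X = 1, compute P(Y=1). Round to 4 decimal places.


z = -0.98 + 1.36 * 1 = 0.3800.
Sigmoid: P = 1 / (1 + exp(-0.3800)) = 0.5939.

0.5939


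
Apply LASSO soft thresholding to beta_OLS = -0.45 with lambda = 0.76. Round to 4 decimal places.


|beta_OLS| = 0.45.
lambda = 0.76.
Since |beta| <= lambda, the coefficient is set to 0.
Result = 0.0000.

0.0000


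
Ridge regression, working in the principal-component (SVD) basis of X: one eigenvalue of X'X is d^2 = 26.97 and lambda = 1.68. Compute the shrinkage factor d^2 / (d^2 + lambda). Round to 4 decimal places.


Denominator = d^2 + lambda = 26.97 + 1.68 = 28.6500.
Shrinkage = 26.97 / 28.6500 = 0.9414.

0.9414


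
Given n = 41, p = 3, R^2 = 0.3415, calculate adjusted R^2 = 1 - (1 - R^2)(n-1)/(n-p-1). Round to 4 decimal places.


Adjusted R^2 = 1 - (1 - R^2) * (n-1)/(n-p-1).
(1 - R^2) = 0.6585.
(n-1)/(n-p-1) = 40/37.
(1 - R^2) * (n-1) = 0.6585 * 40 = 26.3400.
Divide by (n-p-1): 26.3400 / 37 = 0.7119.
Adj R^2 = 1 - 0.7119 = 0.2881.

0.2881


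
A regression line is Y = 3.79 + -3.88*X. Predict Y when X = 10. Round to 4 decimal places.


Predicted value:
Y = 3.79 + (-3.88)(10) = 3.79 + -38.8000 = -35.0100.

-35.0100


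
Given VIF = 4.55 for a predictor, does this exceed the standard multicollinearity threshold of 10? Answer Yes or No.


The threshold is 10.
VIF = 4.55 is < 10.
Multicollinearity indication: No.

No


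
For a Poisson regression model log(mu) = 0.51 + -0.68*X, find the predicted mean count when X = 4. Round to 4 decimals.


Compute eta = 0.51 + -0.68 * 4 = -2.2100.
Apply inverse link: mu = e^-2.2100 = 0.1097.

0.1097


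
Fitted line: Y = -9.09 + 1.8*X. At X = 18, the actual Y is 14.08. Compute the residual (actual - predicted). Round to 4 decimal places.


Compute yhat = -9.09 + (1.8)(18) = 23.3100.
Residual = actual - predicted = 14.08 - 23.3100 = -9.2300.

-9.2300


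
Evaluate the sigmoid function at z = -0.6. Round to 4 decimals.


Compute exp(0.6000) = 1.8221.
Sigmoid = 1 / (1 + 1.8221) = 1 / 2.8221 = 0.3543.

0.3543


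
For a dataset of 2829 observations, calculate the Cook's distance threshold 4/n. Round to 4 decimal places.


Using the rule of thumb:
Threshold = 4 / 2829 = 0.0014.

0.0014


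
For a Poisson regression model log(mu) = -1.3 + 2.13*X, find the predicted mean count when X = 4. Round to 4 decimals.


Linear predictor: eta = -1.3 + (2.13)(4) = 7.2200.
Expected count: mu = exp(7.2200) = 1366.4891.

1366.4891


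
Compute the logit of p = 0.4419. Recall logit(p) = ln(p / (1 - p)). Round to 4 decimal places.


Compute the odds: 0.4419/0.5581 = 0.7918.
Take the natural log: ln(0.7918) = -0.2335.

-0.2335


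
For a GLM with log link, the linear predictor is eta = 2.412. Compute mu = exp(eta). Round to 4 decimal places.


mu = exp(eta) = exp(2.412).
= 11.1563.

11.1563


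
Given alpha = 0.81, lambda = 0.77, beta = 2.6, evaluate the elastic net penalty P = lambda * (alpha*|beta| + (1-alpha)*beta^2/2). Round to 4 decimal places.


alpha * |beta| = 0.81 * 2.6 = 2.1060.
(1-alpha) * beta^2/2 = 0.19 * 6.7600/2 = 0.6422.
Total = 0.77 * (2.1060 + 0.6422) = 2.1161.

2.1161


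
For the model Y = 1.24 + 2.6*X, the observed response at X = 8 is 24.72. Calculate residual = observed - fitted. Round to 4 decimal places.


Fitted value at X = 8 is yhat = 1.24 + 2.6*8 = 22.0400.
Residual = 24.72 - 22.0400 = 2.6800.

2.6800


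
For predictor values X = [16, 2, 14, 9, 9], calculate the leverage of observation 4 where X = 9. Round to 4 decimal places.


Mean of X: xbar = 10.0000.
SXX = 118.0000.
For X = 9: h = 1/5 + (9 - 10.0000)^2/118.0000 = 0.2085.

0.2085


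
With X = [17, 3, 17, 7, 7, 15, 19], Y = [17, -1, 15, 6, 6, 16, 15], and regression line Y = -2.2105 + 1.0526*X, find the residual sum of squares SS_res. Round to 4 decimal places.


Compute predicted values, then residuals = yi - yhat_i.
Residuals: [1.3163, -1.9473, -0.6837, 0.8423, 0.8423, 2.4215, -2.7889].
SSres = sum(residual^2) = 21.0526.

21.0526


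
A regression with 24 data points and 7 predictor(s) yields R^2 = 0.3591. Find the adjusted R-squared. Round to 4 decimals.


Using the formula:
(1 - 0.3591) = 0.6409.
Multiply by 23/16: 0.6409 * 23 = 14.7407, then 14.7407 / 16 = 0.9213.
Adj R^2 = 1 - 0.9213 = 0.0787.

0.0787


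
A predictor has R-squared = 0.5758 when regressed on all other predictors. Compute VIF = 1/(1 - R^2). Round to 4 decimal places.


Using VIF = 1/(1 - R^2_j):
1 - 0.5758 = 0.4242.
VIF = 2.3574.

2.3574


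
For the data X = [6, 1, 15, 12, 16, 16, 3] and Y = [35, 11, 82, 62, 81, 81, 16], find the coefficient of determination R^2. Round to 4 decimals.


The fitted line is Y = 4.3524 + 4.8918*X.
SSres = 38.5376, SStot = 5945.7143.
R^2 = 1 - SSres/SStot = 0.9935.

0.9935


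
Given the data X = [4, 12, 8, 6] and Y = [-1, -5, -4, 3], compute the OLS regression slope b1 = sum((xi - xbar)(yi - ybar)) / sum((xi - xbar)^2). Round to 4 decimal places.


The sample means are xbar = 7.5000 and ybar = -1.7500.
Compute S_xx = 35.0000 and S_xy = -25.5000.
Slope b1 = S_xy / S_xx = -25.5000 / 35.0000 = -0.7286.

-0.7286


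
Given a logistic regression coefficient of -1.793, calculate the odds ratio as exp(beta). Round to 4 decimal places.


exp(-1.793) = 0.1665.
So the odds ratio is 0.1665.

0.1665


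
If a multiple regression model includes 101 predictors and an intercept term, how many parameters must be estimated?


Including the intercept, the model has 101 predictor coefficients + 1 intercept.
Total = 102.

102


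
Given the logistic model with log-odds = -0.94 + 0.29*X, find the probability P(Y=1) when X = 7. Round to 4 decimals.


Linear predictor: z = -0.94 + 0.29 * 7 = 1.0900.
P = 1/(1 + exp(-1.0900)) = 1/(1 + 0.3362) = 0.7484.

0.7484


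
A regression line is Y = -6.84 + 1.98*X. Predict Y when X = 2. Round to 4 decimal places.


Substitute X = 2 into the equation:
Y = -6.84 + 1.98 * 2 = -6.84 + 3.9600 = -2.8800.

-2.8800


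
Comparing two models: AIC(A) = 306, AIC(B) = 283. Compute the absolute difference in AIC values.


|AIC_A - AIC_B| = |306 - 283| = 23.
Model B is preferred (lower AIC).

23


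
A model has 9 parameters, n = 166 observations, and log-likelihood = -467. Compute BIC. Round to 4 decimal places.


ln(166) = 5.111988.
k * ln(n) = 9 * 5.111988 = 46.007892.
-2L = 934.
BIC = 46.007892 + 934 = 980.007892, which rounds to 980.0079.

980.0079


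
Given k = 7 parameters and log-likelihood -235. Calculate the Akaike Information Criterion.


AIC = 2*7 - 2*(-235).
= 14 + 470 = 484.

484


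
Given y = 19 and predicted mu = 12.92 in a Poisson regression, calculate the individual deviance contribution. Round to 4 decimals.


Compute y*ln(y/mu) = 19*ln(19/12.92) = 19*0.385662 = 7.327578.
y - mu = 6.08.
D = 2*(7.327578 - (6.08)) = 2.495156, which rounds to 2.4952.

2.4952


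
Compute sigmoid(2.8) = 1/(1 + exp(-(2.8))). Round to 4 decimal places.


First, exp(-2.8000) = 0.0608.
Then sigma(z) = 1/(1 + 0.0608) = 0.9427.

0.9427


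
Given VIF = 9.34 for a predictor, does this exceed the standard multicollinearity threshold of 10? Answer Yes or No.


Compare VIF = 9.34 to the threshold of 10.
9.34 < 10, so the answer is No.

No


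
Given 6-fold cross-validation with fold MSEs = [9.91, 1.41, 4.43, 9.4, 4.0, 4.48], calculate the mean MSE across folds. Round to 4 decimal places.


Sum of fold MSEs = 33.6300.
Average = 33.6300 / 6 = 5.6050.

5.6050


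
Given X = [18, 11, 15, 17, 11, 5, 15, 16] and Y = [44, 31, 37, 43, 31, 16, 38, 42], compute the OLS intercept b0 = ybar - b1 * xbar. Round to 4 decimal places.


The slope is b1 = 2.1484.
Sample means are xbar = 13.5000 and ybar = 35.2500.
Intercept: b0 = 35.2500 - (2.1484)(13.5000) = 6.2461.

6.2461


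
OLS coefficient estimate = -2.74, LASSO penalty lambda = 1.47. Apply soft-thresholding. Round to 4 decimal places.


Absolute value: |-2.74| = 2.74.
Compare to lambda = 1.47.
Since |beta| > lambda, coefficient = sign(beta)*(|beta| - lambda) = -1.2700.

-1.2700


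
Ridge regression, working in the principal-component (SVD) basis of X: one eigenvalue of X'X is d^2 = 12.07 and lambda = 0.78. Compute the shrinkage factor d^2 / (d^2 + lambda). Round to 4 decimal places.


Denominator = d^2 + lambda = 12.07 + 0.78 = 12.8500.
Shrinkage = 12.07 / 12.8500 = 0.9393.

0.9393


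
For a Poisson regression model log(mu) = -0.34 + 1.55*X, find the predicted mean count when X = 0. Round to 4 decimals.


Linear predictor: eta = -0.34 + (1.55)(0) = -0.3400.
Expected count: mu = exp(-0.3400) = 0.7118.

0.7118


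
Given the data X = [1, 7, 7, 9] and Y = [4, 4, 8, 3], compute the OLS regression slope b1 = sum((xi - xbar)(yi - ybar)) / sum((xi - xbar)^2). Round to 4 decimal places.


The sample means are xbar = 6.0000 and ybar = 4.7500.
Compute S_xx = 36.0000 and S_xy = 1.0000.
Slope b1 = S_xy / S_xx = 1.0000 / 36.0000 = 0.0278.

0.0278


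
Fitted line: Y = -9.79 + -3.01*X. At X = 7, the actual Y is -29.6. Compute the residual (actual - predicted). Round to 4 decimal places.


Predicted = -9.79 + -3.01 * 7 = -30.8600.
Residual = -29.6 - -30.8600 = 1.2600.

1.2600


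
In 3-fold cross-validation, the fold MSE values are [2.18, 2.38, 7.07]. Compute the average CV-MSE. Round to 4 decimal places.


Total MSE across folds = 11.6300.
CV-MSE = 11.6300/3 = 3.8767.

3.8767


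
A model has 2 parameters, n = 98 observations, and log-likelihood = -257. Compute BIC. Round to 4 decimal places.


k * ln(n) = 2 * ln(98) = 2 * 4.584967 = 9.169934.
-2 * loglik = -2 * (-257) = 514.
BIC = 9.169934 + 514 = 523.169934, which rounds to 523.1699.

523.1699


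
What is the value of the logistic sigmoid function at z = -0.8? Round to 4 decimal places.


First, exp(0.8000) = 2.2255.
Then sigma(z) = 1/(1 + 2.2255) = 0.3100.

0.3100


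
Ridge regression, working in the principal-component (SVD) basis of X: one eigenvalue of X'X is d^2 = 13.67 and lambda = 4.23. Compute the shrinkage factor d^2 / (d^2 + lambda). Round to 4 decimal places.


d^2 + lambda = 13.67 + 4.23 = 17.9000.
Shrinkage factor = 13.67/17.9000 = 0.7637.

0.7637


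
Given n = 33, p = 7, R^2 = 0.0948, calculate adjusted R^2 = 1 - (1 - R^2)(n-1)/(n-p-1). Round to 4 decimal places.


Plug in: Adj R^2 = 1 - (1 - 0.0948) * 32/25.
= 1 - 0.9052 * 32/25
= 1 - 28.9664 / 25
= 1 - 1.1587 = -0.1587.

-0.1587


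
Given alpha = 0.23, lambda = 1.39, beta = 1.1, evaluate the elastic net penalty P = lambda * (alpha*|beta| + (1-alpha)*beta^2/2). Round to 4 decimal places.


alpha * |beta| = 0.23 * 1.1 = 0.2530.
(1-alpha) * beta^2/2 = 0.77 * 1.2100/2 = 0.4659.
Total = 1.39 * (0.2530 + 0.4659) = 0.9992.

0.9992


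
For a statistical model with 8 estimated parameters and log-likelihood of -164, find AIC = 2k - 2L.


Compute:
2k = 2*8 = 16.
-2*loglik = -2*(-164) = 328.
AIC = 16 + 328 = 344.

344


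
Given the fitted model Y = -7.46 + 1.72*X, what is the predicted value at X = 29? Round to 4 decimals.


Plug X = 29 into Y = -7.46 + 1.72*X:
Y = -7.46 + 49.8800 = 42.4200.

42.4200


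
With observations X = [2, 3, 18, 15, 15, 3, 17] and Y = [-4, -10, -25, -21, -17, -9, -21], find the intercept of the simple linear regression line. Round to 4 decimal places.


The slope is b1 = -1.0075.
Sample means are xbar = 10.4286 and ybar = -15.2857.
Intercept: b0 = -15.2857 - (-1.0075)(10.4286) = -4.7789.

-4.7789


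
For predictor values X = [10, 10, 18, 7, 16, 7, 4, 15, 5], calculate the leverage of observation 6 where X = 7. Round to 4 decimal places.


Mean of X: xbar = 10.2222.
SXX = 203.5556.
For X = 7: h = 1/9 + (7 - 10.2222)^2/203.5556 = 0.1621.

0.1621


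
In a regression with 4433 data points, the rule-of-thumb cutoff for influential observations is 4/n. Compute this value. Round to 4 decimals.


Cook's distance cutoff = 4/n = 4/4433.
= 0.0009.

0.0009


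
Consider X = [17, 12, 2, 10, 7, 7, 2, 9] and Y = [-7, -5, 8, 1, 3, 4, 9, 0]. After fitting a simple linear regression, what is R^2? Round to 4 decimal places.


The fitted line is Y = 10.7094 + -1.1011*X.
SSres = 11.0798, SStot = 223.8750.
R^2 = 1 - SSres/SStot = 0.9505.

0.9505


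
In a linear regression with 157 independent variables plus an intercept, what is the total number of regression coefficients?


Total coefficients = number of predictors + 1 (for the intercept).
= 157 + 1 = 158.

158


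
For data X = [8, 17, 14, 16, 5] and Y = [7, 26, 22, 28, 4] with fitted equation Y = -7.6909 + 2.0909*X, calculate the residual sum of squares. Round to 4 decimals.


For each point, residual = actual - predicted.
Residuals: [-2.0363, -1.8544, 0.4183, 2.2365, 1.2364].
Sum of squared residuals = 14.2909.

14.2909


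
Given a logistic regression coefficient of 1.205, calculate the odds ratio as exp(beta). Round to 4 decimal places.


The odds ratio is computed as:
OR = e^(1.205) = 3.3368.

3.3368


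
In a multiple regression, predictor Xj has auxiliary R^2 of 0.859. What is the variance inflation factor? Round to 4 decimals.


Denominator: 1 - 0.859 = 0.141.
VIF = 1 / 0.141 = 7.0922.

7.0922


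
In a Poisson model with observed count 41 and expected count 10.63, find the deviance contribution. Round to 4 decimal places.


y/mu = 41/10.63 = 3.857008 (approx.), and ln(41/10.63) = 1.349892.
y * ln(y/mu) = 41 * 1.349892 = 55.345572.
y - mu = 30.37.
D = 2 * (55.345572 - 30.37) = 49.951144, which rounds to 49.9511.

49.9511


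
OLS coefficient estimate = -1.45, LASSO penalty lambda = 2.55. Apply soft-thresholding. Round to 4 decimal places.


Absolute value: |-1.45| = 1.45.
Compare to lambda = 2.55.
Since |beta| <= lambda, the coefficient is set to 0.

0.0000


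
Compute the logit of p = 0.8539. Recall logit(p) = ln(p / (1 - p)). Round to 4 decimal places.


The odds are p/(1-p) = 0.8539 / 0.1461 = 5.8446.
logit(p) = ln(5.8446) = 1.7655.

1.7655


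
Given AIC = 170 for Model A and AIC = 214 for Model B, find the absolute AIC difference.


|AIC_A - AIC_B| = |170 - 214| = 44.
Model A is preferred (lower AIC).

44


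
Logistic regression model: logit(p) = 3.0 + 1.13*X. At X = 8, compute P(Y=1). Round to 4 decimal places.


Compute z = 3.0 + (1.13)(8) = 12.0400.
exp(-z) = 0.0000.
P = 1/(1 + 0.0000) = 1.0000.

1.0000


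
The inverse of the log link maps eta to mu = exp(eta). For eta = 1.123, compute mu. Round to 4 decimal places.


mu = exp(eta) = exp(1.123).
= 3.0741.

3.0741


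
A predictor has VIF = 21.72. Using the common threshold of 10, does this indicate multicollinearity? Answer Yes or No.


Check: VIF = 21.72 vs threshold = 10.
Since 21.72 >= 10, the answer is Yes.

Yes


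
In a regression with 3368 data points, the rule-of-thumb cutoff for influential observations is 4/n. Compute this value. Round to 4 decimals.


The threshold is 4/n.
4/3368 = 0.0012.

0.0012


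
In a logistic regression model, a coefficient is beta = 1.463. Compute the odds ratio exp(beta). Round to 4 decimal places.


The odds ratio is computed as:
OR = e^(1.463) = 4.3189.

4.3189


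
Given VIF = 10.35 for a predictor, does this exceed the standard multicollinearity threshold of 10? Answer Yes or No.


The threshold is 10.
VIF = 10.35 is >= 10.
Multicollinearity indication: Yes.

Yes


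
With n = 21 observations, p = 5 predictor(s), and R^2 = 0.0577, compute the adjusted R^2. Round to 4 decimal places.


Plug in: Adj R^2 = 1 - (1 - 0.0577) * 20/15.
= 1 - 0.9423 * 20/15
= 1 - 18.8460 / 15
= 1 - 1.2564 = -0.2564.

-0.2564


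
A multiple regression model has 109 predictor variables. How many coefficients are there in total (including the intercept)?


Each predictor gets one coefficient, plus one intercept.
Total parameters = 109 + 1 = 110.

110


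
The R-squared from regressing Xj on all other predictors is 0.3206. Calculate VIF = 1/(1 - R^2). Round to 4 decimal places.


VIF = 1 / (1 - 0.3206).
= 1 / 0.6794 = 1.4719.

1.4719


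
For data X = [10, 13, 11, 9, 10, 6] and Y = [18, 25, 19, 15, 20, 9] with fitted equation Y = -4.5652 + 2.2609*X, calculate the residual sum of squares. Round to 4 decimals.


Compute predicted values, then residuals = yi - yhat_i.
Residuals: [-0.0438, 0.1735, -1.3047, -0.7829, 1.9562, -0.0002].
SSres = sum(residual^2) = 6.1739.

6.1739


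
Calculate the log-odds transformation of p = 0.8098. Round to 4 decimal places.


Compute the odds: 0.8098/0.1902 = 4.2576.
Take the natural log: ln(4.2576) = 1.4487.

1.4487


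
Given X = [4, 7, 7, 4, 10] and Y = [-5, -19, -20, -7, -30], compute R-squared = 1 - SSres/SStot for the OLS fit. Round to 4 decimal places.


Fit the OLS line: b0 = 9.8571, b1 = -4.0714.
SSres = 5.0714.
SStot = 422.8000.
R^2 = 1 - 5.0714/422.8000 = 0.9880.

0.9880


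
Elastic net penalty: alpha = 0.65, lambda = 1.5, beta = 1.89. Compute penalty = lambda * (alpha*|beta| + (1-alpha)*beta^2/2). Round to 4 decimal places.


L1 component = 0.65 * |1.89| = 1.2285.
L2 component = 0.35 * 1.89^2 / 2 = 0.6251.
Penalty = 1.5 * (1.2285 + 0.6251) = 1.5 * 1.8536 = 2.7804.

2.7804


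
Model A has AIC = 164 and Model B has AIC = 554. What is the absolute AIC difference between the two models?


Absolute difference = |164 - 554| = 390.
The model with lower AIC (A) is preferred.

390


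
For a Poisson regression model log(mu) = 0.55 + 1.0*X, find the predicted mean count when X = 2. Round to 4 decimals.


Compute eta = 0.55 + 1.0 * 2 = 2.5500.
Apply inverse link: mu = e^2.5500 = 12.8071.

12.8071


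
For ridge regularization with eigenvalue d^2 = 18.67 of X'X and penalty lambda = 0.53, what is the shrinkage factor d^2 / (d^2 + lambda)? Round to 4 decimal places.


Compute the denominator: 18.67 + 0.53 = 19.2000.
Shrinkage factor = 18.67 / 19.2000 = 0.9724.

0.9724


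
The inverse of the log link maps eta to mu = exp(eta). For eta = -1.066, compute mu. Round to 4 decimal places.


mu = exp(eta) = exp(-1.066).
= 0.3444.

0.3444


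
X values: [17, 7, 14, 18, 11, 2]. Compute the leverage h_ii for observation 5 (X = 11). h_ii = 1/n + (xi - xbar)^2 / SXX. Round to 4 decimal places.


n = 6, xbar = 11.5000.
SXX = sum((xi - xbar)^2) = 189.5000.
h = 1/6 + (11 - 11.5000)^2 / 189.5000 = 0.1680.

0.1680


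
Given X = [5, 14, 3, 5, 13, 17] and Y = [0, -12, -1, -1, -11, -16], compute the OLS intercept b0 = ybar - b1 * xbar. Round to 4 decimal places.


The slope is b1 = -1.1749.
Sample means are xbar = 9.5000 and ybar = -6.8333.
Intercept: b0 = -6.8333 - (-1.1749)(9.5000) = 4.3285.

4.3285


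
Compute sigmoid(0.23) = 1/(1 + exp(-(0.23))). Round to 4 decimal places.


Compute exp(-0.2300) = 0.7945.
Sigmoid = 1 / (1 + 0.7945) = 1 / 1.7945 = 0.5572.

0.5572


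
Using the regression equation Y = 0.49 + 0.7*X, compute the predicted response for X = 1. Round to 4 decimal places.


Substitute X = 1 into the equation:
Y = 0.49 + 0.7 * 1 = 0.49 + 0.7000 = 1.1900.

1.1900


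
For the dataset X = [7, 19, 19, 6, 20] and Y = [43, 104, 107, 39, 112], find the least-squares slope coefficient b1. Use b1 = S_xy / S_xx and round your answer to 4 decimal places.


Calculate xbar = 14.2000, ybar = 81.0000.
S_xx = 198.8000, S_xy = 1033.0000.
Using b1 = S_xy / S_xx = 1033.0000 / 198.8000, we get b1 = 5.1962.

5.1962


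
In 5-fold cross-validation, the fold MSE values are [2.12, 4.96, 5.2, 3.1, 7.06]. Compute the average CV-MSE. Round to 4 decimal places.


Total MSE across folds = 22.4400.
CV-MSE = 22.4400/5 = 4.4880.

4.4880


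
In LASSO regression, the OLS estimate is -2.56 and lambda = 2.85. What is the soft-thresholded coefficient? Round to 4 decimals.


Check: |-2.56| = 2.56 vs lambda = 2.85.
Since |beta| <= lambda, the coefficient is set to 0.
Soft-thresholded coefficient = 0.0000.

0.0000


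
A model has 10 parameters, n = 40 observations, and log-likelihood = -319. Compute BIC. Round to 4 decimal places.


k * ln(n) = 10 * ln(40) = 10 * 3.688879 = 36.888790.
-2 * loglik = -2 * (-319) = 638.
BIC = 36.888790 + 638 = 674.888790, which rounds to 674.8888.

674.8888


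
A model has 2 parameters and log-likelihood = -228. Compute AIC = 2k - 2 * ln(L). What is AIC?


AIC = 2k - 2*loglik = 2(2) - 2(-228).
= 4 + 456 = 460.

460


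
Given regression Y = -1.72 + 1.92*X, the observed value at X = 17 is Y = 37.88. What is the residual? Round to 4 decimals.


Predicted = -1.72 + 1.92 * 17 = 30.9200.
Residual = 37.88 - 30.9200 = 6.9600.

6.9600


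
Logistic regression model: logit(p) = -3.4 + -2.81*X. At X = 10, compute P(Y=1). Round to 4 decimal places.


Linear predictor: z = -3.4 + -2.81 * 10 = -31.5000.
P = 1/(1 + exp(31.5000)) = 1/(1 + 47893456332463.7300) = 0.0000.

0.0000


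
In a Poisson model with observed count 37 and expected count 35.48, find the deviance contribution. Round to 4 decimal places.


Compute y*ln(y/mu) = 37*ln(37/35.48) = 37*0.041949 = 1.552113.
y - mu = 1.52.
D = 2*(1.552113 - (1.52)) = 0.064226, which rounds to 0.0642.

0.0642


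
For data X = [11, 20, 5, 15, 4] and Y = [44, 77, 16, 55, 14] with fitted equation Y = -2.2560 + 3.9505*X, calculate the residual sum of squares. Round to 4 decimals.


Predicted values from Y = -2.2560 + 3.9505*X.
Residuals: [2.8005, 0.2460, -1.4965, -2.0015, 0.4540].
SSres = 14.3549.

14.3549


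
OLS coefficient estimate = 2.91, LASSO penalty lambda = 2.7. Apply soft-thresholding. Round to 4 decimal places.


Absolute value: |2.91| = 2.91.
Compare to lambda = 2.7.
Since |beta| > lambda, coefficient = sign(beta)*(|beta| - lambda) = 0.2100.

0.2100


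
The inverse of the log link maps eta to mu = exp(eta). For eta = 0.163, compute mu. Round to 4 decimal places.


The inverse log link gives:
mu = exp(0.163) = 1.1770.

1.1770


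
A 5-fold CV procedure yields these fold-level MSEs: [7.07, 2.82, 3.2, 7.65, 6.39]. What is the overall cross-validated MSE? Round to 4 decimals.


Total MSE across folds = 27.1300.
CV-MSE = 27.1300/5 = 5.4260.

5.4260


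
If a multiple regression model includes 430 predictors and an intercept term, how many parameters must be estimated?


Total coefficients = number of predictors + 1 (for the intercept).
= 430 + 1 = 431.

431


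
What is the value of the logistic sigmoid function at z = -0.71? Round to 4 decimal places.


exp(0.7100) = 2.0340.
1 + exp(-z) = 3.0340.
sigmoid = 1/3.0340 = 0.3296.

0.3296


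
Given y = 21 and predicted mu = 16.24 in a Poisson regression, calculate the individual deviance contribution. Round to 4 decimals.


First: ln(21/16.24) = 0.257045.
Then: 21 * 0.257045 = 5.397945.
y - mu = 21 - 16.24 = 4.76.
D = 2(5.397945 - 4.76) = 1.275890, which rounds to 1.2759.

1.2759


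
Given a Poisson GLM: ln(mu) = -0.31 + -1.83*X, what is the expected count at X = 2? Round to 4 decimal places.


Linear predictor: eta = -0.31 + (-1.83)(2) = -3.9700.
Expected count: mu = exp(-3.9700) = 0.0189.

0.0189


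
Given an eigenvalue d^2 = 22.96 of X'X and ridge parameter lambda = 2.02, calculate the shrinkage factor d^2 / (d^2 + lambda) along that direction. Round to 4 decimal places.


Compute the denominator: 22.96 + 2.02 = 24.9800.
Shrinkage factor = 22.96 / 24.9800 = 0.9191.

0.9191


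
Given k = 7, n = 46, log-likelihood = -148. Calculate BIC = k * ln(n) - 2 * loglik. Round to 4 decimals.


ln(46) = 3.828641.
k * ln(n) = 7 * 3.828641 = 26.800487.
-2L = 296.
BIC = 26.800487 + 296 = 322.800487, which rounds to 322.8005.

322.8005


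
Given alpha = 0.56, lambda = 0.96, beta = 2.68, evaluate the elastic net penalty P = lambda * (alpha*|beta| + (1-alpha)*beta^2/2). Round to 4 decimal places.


Compute:
L1 = 0.56 * 2.68 = 1.5008.
L2 = 0.44 * 2.68^2 / 2 = 1.5801.
Penalty = 0.96 * (1.5008 + 1.5801) = 2.9577.

2.9577


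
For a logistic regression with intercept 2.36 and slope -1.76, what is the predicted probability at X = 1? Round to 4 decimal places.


Compute z = 2.36 + (-1.76)(1) = 0.6000.
exp(-z) = 0.5488.
P = 1/(1 + 0.5488) = 0.6457.

0.6457


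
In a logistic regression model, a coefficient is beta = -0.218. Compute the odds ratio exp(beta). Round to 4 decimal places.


exp(-0.218) = 0.8041.
So the odds ratio is 0.8041.

0.8041


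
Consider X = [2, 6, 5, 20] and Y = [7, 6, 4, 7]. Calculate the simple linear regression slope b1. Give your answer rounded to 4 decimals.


The sample means are xbar = 8.2500 and ybar = 6.0000.
Compute S_xx = 192.7500 and S_xy = 12.0000.
Slope b1 = S_xy / S_xx = 12.0000 / 192.7500 = 0.0623.

0.0623


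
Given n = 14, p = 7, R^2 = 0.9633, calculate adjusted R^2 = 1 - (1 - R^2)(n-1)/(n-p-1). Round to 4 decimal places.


Adjusted R^2 = 1 - (1 - R^2) * (n-1)/(n-p-1).
(1 - R^2) = 0.0367.
(n-1)/(n-p-1) = 13/6.
(1 - R^2) * (n-1) = 0.0367 * 13 = 0.4771.
Divide by (n-p-1): 0.4771 / 6 = 0.0795.
Adj R^2 = 1 - 0.0795 = 0.9205.

0.9205


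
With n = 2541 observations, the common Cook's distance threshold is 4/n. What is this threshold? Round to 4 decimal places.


The threshold is 4/n.
4/2541 = 0.0016.

0.0016


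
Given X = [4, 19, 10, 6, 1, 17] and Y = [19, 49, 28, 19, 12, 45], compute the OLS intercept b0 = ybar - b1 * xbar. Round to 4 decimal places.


The slope is b1 = 2.0803.
Sample means are xbar = 9.5000 and ybar = 28.6667.
Intercept: b0 = 28.6667 - (2.0803)(9.5000) = 8.9038.

8.9038


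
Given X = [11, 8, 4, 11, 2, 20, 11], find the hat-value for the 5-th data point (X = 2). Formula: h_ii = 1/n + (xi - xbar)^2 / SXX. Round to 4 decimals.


Mean of X: xbar = 9.5714.
SXX = 205.7143.
For X = 2: h = 1/7 + (2 - 9.5714)^2/205.7143 = 0.4215.

0.4215


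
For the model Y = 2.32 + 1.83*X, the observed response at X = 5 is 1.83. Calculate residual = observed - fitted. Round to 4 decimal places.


Compute yhat = 2.32 + (1.83)(5) = 11.4700.
Residual = actual - predicted = 1.83 - 11.4700 = -9.6400.

-9.6400


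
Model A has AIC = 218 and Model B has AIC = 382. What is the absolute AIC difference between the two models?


Absolute difference = |218 - 382| = 164.
The model with lower AIC (A) is preferred.

164


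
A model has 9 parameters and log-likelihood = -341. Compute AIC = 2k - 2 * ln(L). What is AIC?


AIC = 2k - 2*loglik = 2(9) - 2(-341).
= 18 + 682 = 700.

700


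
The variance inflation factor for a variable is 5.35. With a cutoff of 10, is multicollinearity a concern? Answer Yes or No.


The threshold is 10.
VIF = 5.35 is < 10.
Multicollinearity indication: No.

No


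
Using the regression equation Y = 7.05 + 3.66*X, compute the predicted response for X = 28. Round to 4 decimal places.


Substitute X = 28 into the equation:
Y = 7.05 + 3.66 * 28 = 7.05 + 102.4800 = 109.5300.

109.5300


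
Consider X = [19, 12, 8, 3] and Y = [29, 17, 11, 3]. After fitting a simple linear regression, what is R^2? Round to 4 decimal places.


Fit the OLS line: b0 = -2.0146, b1 = 1.6204.
SSres = 0.2628.
SStot = 360.0000.
R^2 = 1 - 0.2628/360.0000 = 0.9993.

0.9993


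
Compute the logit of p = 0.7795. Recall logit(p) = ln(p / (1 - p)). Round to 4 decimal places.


The odds are p/(1-p) = 0.7795 / 0.2205 = 3.5351.
logit(p) = ln(3.5351) = 1.2628.

1.2628


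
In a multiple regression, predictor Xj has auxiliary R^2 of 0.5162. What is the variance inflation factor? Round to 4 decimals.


VIF = 1 / (1 - 0.5162).
= 1 / 0.4838 = 2.0670.

2.0670


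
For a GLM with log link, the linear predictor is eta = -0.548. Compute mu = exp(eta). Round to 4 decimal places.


Apply the inverse link:
mu = e^-0.548 = 0.5781.

0.5781


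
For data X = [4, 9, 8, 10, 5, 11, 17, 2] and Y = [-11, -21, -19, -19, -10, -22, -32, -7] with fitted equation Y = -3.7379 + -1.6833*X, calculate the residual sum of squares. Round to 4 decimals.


Compute predicted values, then residuals = yi - yhat_i.
Residuals: [-0.5289, -2.1124, -1.7957, 1.5709, 2.1544, 0.2542, 0.3540, 0.1045].
SSres = sum(residual^2) = 15.2765.

15.2765


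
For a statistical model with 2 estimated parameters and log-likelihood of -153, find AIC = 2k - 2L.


Compute:
2k = 2*2 = 4.
-2*loglik = -2*(-153) = 306.
AIC = 4 + 306 = 310.

310


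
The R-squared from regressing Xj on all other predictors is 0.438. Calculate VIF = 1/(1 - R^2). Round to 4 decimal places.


Denominator: 1 - 0.438 = 0.562.
VIF = 1 / 0.562 = 1.7794.

1.7794


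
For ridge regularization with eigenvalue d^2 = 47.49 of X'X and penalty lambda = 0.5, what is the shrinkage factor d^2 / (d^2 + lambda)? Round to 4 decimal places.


Compute the denominator: 47.49 + 0.5 = 47.9900.
Shrinkage factor = 47.49 / 47.9900 = 0.9896.

0.9896


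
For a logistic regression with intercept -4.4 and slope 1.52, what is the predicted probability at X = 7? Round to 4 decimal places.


Compute z = -4.4 + (1.52)(7) = 6.2400.
exp(-z) = 0.0019.
P = 1/(1 + 0.0019) = 0.9981.

0.9981


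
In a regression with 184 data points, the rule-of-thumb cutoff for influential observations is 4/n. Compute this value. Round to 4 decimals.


Cook's distance cutoff = 4/n = 4/184.
= 0.0217.

0.0217


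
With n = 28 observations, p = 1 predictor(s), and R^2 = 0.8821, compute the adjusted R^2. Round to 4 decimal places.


Plug in: Adj R^2 = 1 - (1 - 0.8821) * 27/26.
= 1 - 0.1179 * 27/26
= 1 - 3.1833 / 26
= 1 - 0.1224 = 0.8776.

0.8776


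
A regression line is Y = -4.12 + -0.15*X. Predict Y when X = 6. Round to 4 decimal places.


Predicted value:
Y = -4.12 + (-0.15)(6) = -4.12 + -0.9000 = -5.0200.

-5.0200


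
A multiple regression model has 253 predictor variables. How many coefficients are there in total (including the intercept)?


Each predictor gets one coefficient, plus one intercept.
Total parameters = 253 + 1 = 254.

254


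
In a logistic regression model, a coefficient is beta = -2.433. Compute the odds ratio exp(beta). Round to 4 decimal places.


The odds ratio is computed as:
OR = e^(-2.433) = 0.0878.

0.0878


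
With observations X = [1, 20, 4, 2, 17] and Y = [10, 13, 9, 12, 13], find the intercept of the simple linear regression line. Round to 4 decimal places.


First find the slope: b1 = 0.1530.
Means: xbar = 8.8000, ybar = 11.4000.
b0 = ybar - b1 * xbar = 11.4000 - 0.1530 * 8.8000 = 10.0533.

10.0533


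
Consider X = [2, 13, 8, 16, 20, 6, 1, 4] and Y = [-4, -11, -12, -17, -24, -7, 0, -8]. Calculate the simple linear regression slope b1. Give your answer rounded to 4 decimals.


Calculate xbar = 8.7500, ybar = -10.3750.
S_xx = 333.5000, S_xy = -346.7500.
Using b1 = S_xy / S_xx = -346.7500 / 333.5000, we get b1 = -1.0397.

-1.0397


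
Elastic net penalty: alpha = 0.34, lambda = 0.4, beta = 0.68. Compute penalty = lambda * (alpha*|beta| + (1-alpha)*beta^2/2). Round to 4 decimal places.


L1 component = 0.34 * |0.68| = 0.2312.
L2 component = 0.66 * 0.68^2 / 2 = 0.1526.
Penalty = 0.4 * (0.2312 + 0.1526) = 0.4 * 0.3838 = 0.1535.

0.1535


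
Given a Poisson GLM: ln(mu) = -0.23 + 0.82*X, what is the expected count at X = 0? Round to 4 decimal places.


Compute eta = -0.23 + 0.82 * 0 = -0.2300.
Apply inverse link: mu = e^-0.2300 = 0.7945.

0.7945


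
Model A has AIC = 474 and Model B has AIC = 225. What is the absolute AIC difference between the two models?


Compute |474 - 225| = 249.
Model B has the smaller AIC.

249


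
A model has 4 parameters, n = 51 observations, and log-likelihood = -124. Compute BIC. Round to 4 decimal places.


k * ln(n) = 4 * ln(51) = 4 * 3.931826 = 15.727304.
-2 * loglik = -2 * (-124) = 248.
BIC = 15.727304 + 248 = 263.727304, which rounds to 263.7273.

263.7273


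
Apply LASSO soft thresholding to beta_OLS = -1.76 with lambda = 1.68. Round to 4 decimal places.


|beta_OLS| = 1.76.
lambda = 1.68.
Since |beta| > lambda, coefficient = sign(beta)*(|beta| - lambda) = -0.0800.
Result = -0.0800.

-0.0800


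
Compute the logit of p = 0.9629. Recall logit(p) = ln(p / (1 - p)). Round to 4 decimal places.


1 - p = 0.0371.
p/(1-p) = 25.9542.
logit = ln(25.9542) = 3.2563.

3.2563


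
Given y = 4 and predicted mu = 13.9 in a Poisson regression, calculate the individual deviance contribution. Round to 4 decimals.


Compute y*ln(y/mu) = 4*ln(4/13.9) = 4*-1.245594 = -4.982376.
y - mu = -9.9.
D = 2*(-4.982376 - (-9.9)) = 9.835248, which rounds to 9.8352.

9.8352


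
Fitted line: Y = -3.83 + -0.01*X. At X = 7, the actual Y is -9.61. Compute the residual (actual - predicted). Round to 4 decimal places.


Fitted value at X = 7 is yhat = -3.83 + -0.01*7 = -3.9000.
Residual = -9.61 - -3.9000 = -5.7100.

-5.7100


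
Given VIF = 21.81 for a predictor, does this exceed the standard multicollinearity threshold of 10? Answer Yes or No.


The threshold is 10.
VIF = 21.81 is >= 10.
Multicollinearity indication: Yes.

Yes


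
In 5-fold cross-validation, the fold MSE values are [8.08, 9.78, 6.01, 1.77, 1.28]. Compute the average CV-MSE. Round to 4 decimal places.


Total MSE across folds = 26.9200.
CV-MSE = 26.9200/5 = 5.3840.

5.3840


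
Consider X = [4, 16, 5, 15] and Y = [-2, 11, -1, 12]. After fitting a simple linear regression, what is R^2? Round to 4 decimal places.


After computing the OLS fit (b0=-6.7213, b1=1.1721):
SSres = 2.3852, SStot = 170.0000.
R^2 = 1 - 2.3852/170.0000 = 0.9860.

0.9860


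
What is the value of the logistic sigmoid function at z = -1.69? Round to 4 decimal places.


First, exp(1.6900) = 5.4195.
Then sigma(z) = 1/(1 + 5.4195) = 0.1558.

0.1558


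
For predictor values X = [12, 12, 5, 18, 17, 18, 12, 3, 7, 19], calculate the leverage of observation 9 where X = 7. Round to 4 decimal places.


n = 10, xbar = 12.3000.
SXX = sum((xi - xbar)^2) = 300.1000.
h = 1/10 + (7 - 12.3000)^2 / 300.1000 = 0.1936.

0.1936


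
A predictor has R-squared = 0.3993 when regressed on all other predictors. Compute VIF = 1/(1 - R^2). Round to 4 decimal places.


Using VIF = 1/(1 - R^2_j):
1 - 0.3993 = 0.6007.
VIF = 1.6647.

1.6647


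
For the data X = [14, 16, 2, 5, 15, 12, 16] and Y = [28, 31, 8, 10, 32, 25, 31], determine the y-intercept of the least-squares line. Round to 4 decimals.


First find the slope: b1 = 1.7958.
Means: xbar = 11.4286, ybar = 23.5714.
b0 = ybar - b1 * xbar = 23.5714 - 1.7958 * 11.4286 = 3.0477.

3.0477


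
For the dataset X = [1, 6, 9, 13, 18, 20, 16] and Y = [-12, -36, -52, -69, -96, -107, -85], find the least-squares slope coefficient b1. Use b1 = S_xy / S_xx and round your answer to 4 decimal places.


The sample means are xbar = 11.8571 and ybar = -65.2857.
Compute S_xx = 282.8571 and S_xy = -1402.2857.
Slope b1 = S_xy / S_xx = -1402.2857 / 282.8571 = -4.9576.

-4.9576


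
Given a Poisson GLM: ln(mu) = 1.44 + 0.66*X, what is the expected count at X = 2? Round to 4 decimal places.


Compute eta = 1.44 + 0.66 * 2 = 2.7600.
Apply inverse link: mu = e^2.7600 = 15.7998.

15.7998


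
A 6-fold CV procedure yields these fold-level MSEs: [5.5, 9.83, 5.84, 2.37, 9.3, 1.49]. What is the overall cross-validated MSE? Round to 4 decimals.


Total MSE across folds = 34.3300.
CV-MSE = 34.3300/6 = 5.7217.

5.7217


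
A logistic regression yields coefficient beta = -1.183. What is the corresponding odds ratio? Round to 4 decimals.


The odds ratio is computed as:
OR = e^(-1.183) = 0.3064.

0.3064


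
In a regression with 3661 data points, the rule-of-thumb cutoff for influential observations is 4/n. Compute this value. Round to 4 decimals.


Cook's distance cutoff = 4/n = 4/3661.
= 0.0011.

0.0011


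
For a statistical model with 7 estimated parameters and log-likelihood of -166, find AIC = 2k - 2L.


AIC = 2*7 - 2*(-166).
= 14 + 332 = 346.

346


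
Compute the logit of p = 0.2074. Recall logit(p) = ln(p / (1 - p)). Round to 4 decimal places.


1 - p = 0.7926.
p/(1-p) = 0.2617.
logit = ln(0.2617) = -1.3407.

-1.3407


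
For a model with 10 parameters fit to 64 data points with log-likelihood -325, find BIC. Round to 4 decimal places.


Compute k*ln(n) = 10*ln(64) = 10*4.158883 = 41.588830.
Then -2*loglik = 650.
BIC = 41.588830 + 650 = 691.588830, which rounds to 691.5888.

691.5888


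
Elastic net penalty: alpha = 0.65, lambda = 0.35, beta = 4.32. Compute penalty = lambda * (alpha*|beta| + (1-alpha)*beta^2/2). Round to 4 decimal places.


Compute:
L1 = 0.65 * 4.32 = 2.8080.
L2 = 0.35 * 4.32^2 / 2 = 3.2659.
Penalty = 0.35 * (2.8080 + 3.2659) = 2.1259.

2.1259


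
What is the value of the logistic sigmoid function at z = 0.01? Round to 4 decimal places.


First, exp(-0.0100) = 0.9900.
Then sigma(z) = 1/(1 + 0.9900) = 0.5025.

0.5025


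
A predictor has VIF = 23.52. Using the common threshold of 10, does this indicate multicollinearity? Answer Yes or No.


Compare VIF = 23.52 to the threshold of 10.
23.52 >= 10, so the answer is Yes.

Yes


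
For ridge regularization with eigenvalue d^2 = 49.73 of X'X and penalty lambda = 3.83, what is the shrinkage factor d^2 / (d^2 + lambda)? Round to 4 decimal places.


d^2 + lambda = 49.73 + 3.83 = 53.5600.
Shrinkage factor = 49.73/53.5600 = 0.9285.

0.9285


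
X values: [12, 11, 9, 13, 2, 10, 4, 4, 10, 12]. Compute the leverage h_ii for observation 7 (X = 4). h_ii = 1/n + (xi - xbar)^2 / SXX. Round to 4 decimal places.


Compute xbar = 8.7000 with n = 10 observations.
SXX = 138.1000.
Leverage = 1/10 + (4 - 8.7000)^2/138.1000 = 0.2600.

0.2600


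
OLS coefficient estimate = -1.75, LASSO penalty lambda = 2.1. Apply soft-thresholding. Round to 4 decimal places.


Check: |-1.75| = 1.75 vs lambda = 2.1.
Since |beta| <= lambda, the coefficient is set to 0.
Soft-thresholded coefficient = 0.0000.

0.0000


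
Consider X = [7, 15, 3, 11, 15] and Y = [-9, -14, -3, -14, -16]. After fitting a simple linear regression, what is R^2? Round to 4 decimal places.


After computing the OLS fit (b0=-1.3750, b1=-0.9632):
SSres = 9.8529, SStot = 110.8000.
R^2 = 1 - 9.8529/110.8000 = 0.9111.

0.9111


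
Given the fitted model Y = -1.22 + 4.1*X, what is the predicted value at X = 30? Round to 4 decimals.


Plug X = 30 into Y = -1.22 + 4.1*X:
Y = -1.22 + 123.0000 = 121.7800.

121.7800


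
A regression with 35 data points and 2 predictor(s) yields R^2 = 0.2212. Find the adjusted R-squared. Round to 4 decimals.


Plug in: Adj R^2 = 1 - (1 - 0.2212) * 34/32.
= 1 - 0.7788 * 34/32
= 1 - 26.4792 / 32
= 1 - 0.8275 = 0.1725.

0.1725
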